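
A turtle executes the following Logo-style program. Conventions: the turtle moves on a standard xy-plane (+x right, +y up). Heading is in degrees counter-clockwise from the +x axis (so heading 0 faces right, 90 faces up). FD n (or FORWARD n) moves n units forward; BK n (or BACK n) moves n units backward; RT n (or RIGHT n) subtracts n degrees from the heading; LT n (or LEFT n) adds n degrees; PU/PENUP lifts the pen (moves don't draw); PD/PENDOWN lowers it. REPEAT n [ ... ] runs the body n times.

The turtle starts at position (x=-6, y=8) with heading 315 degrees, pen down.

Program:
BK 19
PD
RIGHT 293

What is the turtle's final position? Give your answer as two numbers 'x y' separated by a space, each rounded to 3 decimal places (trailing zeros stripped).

Executing turtle program step by step:
Start: pos=(-6,8), heading=315, pen down
BK 19: (-6,8) -> (-19.435,21.435) [heading=315, draw]
PD: pen down
RT 293: heading 315 -> 22
Final: pos=(-19.435,21.435), heading=22, 1 segment(s) drawn

Answer: -19.435 21.435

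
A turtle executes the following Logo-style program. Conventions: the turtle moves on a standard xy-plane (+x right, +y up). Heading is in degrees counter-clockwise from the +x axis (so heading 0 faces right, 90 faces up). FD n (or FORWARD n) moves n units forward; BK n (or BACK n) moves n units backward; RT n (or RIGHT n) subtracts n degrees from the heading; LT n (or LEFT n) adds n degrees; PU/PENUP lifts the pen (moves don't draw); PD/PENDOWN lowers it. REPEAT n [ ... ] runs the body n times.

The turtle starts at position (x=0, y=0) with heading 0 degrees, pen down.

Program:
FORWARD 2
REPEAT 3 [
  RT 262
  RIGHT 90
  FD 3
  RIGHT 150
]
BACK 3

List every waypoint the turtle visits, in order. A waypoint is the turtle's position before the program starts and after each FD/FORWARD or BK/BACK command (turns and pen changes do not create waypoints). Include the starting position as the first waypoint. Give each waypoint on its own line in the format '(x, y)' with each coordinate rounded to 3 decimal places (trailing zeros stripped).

Answer: (0, 0)
(2, 0)
(4.971, 0.418)
(2.887, -1.741)
(3.2, 1.243)
(1.98, 3.984)

Derivation:
Executing turtle program step by step:
Start: pos=(0,0), heading=0, pen down
FD 2: (0,0) -> (2,0) [heading=0, draw]
REPEAT 3 [
  -- iteration 1/3 --
  RT 262: heading 0 -> 98
  RT 90: heading 98 -> 8
  FD 3: (2,0) -> (4.971,0.418) [heading=8, draw]
  RT 150: heading 8 -> 218
  -- iteration 2/3 --
  RT 262: heading 218 -> 316
  RT 90: heading 316 -> 226
  FD 3: (4.971,0.418) -> (2.887,-1.741) [heading=226, draw]
  RT 150: heading 226 -> 76
  -- iteration 3/3 --
  RT 262: heading 76 -> 174
  RT 90: heading 174 -> 84
  FD 3: (2.887,-1.741) -> (3.2,1.243) [heading=84, draw]
  RT 150: heading 84 -> 294
]
BK 3: (3.2,1.243) -> (1.98,3.984) [heading=294, draw]
Final: pos=(1.98,3.984), heading=294, 5 segment(s) drawn
Waypoints (6 total):
(0, 0)
(2, 0)
(4.971, 0.418)
(2.887, -1.741)
(3.2, 1.243)
(1.98, 3.984)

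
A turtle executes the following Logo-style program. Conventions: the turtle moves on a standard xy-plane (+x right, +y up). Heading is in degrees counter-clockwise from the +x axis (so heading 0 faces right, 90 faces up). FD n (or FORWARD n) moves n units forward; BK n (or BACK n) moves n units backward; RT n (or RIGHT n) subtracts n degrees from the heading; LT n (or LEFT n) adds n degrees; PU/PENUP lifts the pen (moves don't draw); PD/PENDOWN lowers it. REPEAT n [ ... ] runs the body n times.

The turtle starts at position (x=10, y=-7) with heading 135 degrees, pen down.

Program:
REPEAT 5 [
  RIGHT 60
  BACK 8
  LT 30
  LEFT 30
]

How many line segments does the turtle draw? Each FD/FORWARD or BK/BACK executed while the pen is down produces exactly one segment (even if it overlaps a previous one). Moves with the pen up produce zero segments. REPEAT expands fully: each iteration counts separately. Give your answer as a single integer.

Answer: 5

Derivation:
Executing turtle program step by step:
Start: pos=(10,-7), heading=135, pen down
REPEAT 5 [
  -- iteration 1/5 --
  RT 60: heading 135 -> 75
  BK 8: (10,-7) -> (7.929,-14.727) [heading=75, draw]
  LT 30: heading 75 -> 105
  LT 30: heading 105 -> 135
  -- iteration 2/5 --
  RT 60: heading 135 -> 75
  BK 8: (7.929,-14.727) -> (5.859,-22.455) [heading=75, draw]
  LT 30: heading 75 -> 105
  LT 30: heading 105 -> 135
  -- iteration 3/5 --
  RT 60: heading 135 -> 75
  BK 8: (5.859,-22.455) -> (3.788,-30.182) [heading=75, draw]
  LT 30: heading 75 -> 105
  LT 30: heading 105 -> 135
  -- iteration 4/5 --
  RT 60: heading 135 -> 75
  BK 8: (3.788,-30.182) -> (1.718,-37.91) [heading=75, draw]
  LT 30: heading 75 -> 105
  LT 30: heading 105 -> 135
  -- iteration 5/5 --
  RT 60: heading 135 -> 75
  BK 8: (1.718,-37.91) -> (-0.353,-45.637) [heading=75, draw]
  LT 30: heading 75 -> 105
  LT 30: heading 105 -> 135
]
Final: pos=(-0.353,-45.637), heading=135, 5 segment(s) drawn
Segments drawn: 5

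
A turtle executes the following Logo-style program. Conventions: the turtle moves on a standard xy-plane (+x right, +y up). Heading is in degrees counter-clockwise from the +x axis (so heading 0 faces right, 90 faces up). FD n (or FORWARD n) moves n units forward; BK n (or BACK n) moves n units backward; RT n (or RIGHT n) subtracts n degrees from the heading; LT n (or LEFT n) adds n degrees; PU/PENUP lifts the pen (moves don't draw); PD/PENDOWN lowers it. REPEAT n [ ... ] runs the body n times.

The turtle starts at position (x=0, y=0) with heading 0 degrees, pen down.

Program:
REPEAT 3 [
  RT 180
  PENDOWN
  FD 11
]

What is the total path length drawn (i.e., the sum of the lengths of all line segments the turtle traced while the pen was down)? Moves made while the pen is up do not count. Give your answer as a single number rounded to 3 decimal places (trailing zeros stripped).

Answer: 33

Derivation:
Executing turtle program step by step:
Start: pos=(0,0), heading=0, pen down
REPEAT 3 [
  -- iteration 1/3 --
  RT 180: heading 0 -> 180
  PD: pen down
  FD 11: (0,0) -> (-11,0) [heading=180, draw]
  -- iteration 2/3 --
  RT 180: heading 180 -> 0
  PD: pen down
  FD 11: (-11,0) -> (0,0) [heading=0, draw]
  -- iteration 3/3 --
  RT 180: heading 0 -> 180
  PD: pen down
  FD 11: (0,0) -> (-11,0) [heading=180, draw]
]
Final: pos=(-11,0), heading=180, 3 segment(s) drawn

Segment lengths:
  seg 1: (0,0) -> (-11,0), length = 11
  seg 2: (-11,0) -> (0,0), length = 11
  seg 3: (0,0) -> (-11,0), length = 11
Total = 33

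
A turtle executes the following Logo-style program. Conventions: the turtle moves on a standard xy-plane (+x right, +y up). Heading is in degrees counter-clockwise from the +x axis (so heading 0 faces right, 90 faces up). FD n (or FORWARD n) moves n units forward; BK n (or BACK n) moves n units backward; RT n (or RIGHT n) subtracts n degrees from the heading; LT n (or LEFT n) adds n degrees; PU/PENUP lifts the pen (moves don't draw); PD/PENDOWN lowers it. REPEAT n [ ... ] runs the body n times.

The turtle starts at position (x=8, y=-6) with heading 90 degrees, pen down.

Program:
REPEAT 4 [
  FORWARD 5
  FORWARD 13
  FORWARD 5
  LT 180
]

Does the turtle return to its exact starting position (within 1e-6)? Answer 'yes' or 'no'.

Executing turtle program step by step:
Start: pos=(8,-6), heading=90, pen down
REPEAT 4 [
  -- iteration 1/4 --
  FD 5: (8,-6) -> (8,-1) [heading=90, draw]
  FD 13: (8,-1) -> (8,12) [heading=90, draw]
  FD 5: (8,12) -> (8,17) [heading=90, draw]
  LT 180: heading 90 -> 270
  -- iteration 2/4 --
  FD 5: (8,17) -> (8,12) [heading=270, draw]
  FD 13: (8,12) -> (8,-1) [heading=270, draw]
  FD 5: (8,-1) -> (8,-6) [heading=270, draw]
  LT 180: heading 270 -> 90
  -- iteration 3/4 --
  FD 5: (8,-6) -> (8,-1) [heading=90, draw]
  FD 13: (8,-1) -> (8,12) [heading=90, draw]
  FD 5: (8,12) -> (8,17) [heading=90, draw]
  LT 180: heading 90 -> 270
  -- iteration 4/4 --
  FD 5: (8,17) -> (8,12) [heading=270, draw]
  FD 13: (8,12) -> (8,-1) [heading=270, draw]
  FD 5: (8,-1) -> (8,-6) [heading=270, draw]
  LT 180: heading 270 -> 90
]
Final: pos=(8,-6), heading=90, 12 segment(s) drawn

Start position: (8, -6)
Final position: (8, -6)
Distance = 0; < 1e-6 -> CLOSED

Answer: yes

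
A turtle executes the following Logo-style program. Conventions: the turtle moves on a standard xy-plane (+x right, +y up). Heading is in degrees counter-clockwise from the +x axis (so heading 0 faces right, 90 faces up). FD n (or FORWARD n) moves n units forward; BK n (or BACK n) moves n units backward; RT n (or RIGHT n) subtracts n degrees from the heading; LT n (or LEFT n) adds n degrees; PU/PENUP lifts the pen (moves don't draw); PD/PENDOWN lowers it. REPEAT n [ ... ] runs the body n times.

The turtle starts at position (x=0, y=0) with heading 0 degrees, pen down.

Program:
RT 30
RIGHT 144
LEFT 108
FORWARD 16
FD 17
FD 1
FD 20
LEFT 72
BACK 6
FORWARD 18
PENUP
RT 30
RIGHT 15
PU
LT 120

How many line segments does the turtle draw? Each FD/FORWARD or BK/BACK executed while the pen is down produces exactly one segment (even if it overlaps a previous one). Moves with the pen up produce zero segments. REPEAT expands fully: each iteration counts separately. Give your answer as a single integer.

Executing turtle program step by step:
Start: pos=(0,0), heading=0, pen down
RT 30: heading 0 -> 330
RT 144: heading 330 -> 186
LT 108: heading 186 -> 294
FD 16: (0,0) -> (6.508,-14.617) [heading=294, draw]
FD 17: (6.508,-14.617) -> (13.422,-30.147) [heading=294, draw]
FD 1: (13.422,-30.147) -> (13.829,-31.061) [heading=294, draw]
FD 20: (13.829,-31.061) -> (21.964,-49.331) [heading=294, draw]
LT 72: heading 294 -> 6
BK 6: (21.964,-49.331) -> (15.997,-49.959) [heading=6, draw]
FD 18: (15.997,-49.959) -> (33.898,-48.077) [heading=6, draw]
PU: pen up
RT 30: heading 6 -> 336
RT 15: heading 336 -> 321
PU: pen up
LT 120: heading 321 -> 81
Final: pos=(33.898,-48.077), heading=81, 6 segment(s) drawn
Segments drawn: 6

Answer: 6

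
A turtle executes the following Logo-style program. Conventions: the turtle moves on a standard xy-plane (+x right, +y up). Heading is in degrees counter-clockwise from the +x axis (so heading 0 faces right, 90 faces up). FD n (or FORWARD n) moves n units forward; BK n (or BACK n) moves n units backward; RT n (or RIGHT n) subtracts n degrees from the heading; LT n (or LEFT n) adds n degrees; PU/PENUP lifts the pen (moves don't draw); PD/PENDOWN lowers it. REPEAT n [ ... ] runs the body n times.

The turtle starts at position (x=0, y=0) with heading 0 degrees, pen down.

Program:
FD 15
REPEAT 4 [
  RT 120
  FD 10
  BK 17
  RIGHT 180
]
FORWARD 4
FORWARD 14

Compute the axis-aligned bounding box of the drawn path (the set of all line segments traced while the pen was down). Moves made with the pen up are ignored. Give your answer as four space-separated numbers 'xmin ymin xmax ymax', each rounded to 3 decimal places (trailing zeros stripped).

Answer: -4.5 -9.526 25 20.785

Derivation:
Executing turtle program step by step:
Start: pos=(0,0), heading=0, pen down
FD 15: (0,0) -> (15,0) [heading=0, draw]
REPEAT 4 [
  -- iteration 1/4 --
  RT 120: heading 0 -> 240
  FD 10: (15,0) -> (10,-8.66) [heading=240, draw]
  BK 17: (10,-8.66) -> (18.5,6.062) [heading=240, draw]
  RT 180: heading 240 -> 60
  -- iteration 2/4 --
  RT 120: heading 60 -> 300
  FD 10: (18.5,6.062) -> (23.5,-2.598) [heading=300, draw]
  BK 17: (23.5,-2.598) -> (15,12.124) [heading=300, draw]
  RT 180: heading 300 -> 120
  -- iteration 3/4 --
  RT 120: heading 120 -> 0
  FD 10: (15,12.124) -> (25,12.124) [heading=0, draw]
  BK 17: (25,12.124) -> (8,12.124) [heading=0, draw]
  RT 180: heading 0 -> 180
  -- iteration 4/4 --
  RT 120: heading 180 -> 60
  FD 10: (8,12.124) -> (13,20.785) [heading=60, draw]
  BK 17: (13,20.785) -> (4.5,6.062) [heading=60, draw]
  RT 180: heading 60 -> 240
]
FD 4: (4.5,6.062) -> (2.5,2.598) [heading=240, draw]
FD 14: (2.5,2.598) -> (-4.5,-9.526) [heading=240, draw]
Final: pos=(-4.5,-9.526), heading=240, 11 segment(s) drawn

Segment endpoints: x in {-4.5, 0, 2.5, 4.5, 8, 10, 13, 15, 15, 18.5, 23.5, 25}, y in {-9.526, -8.66, -2.598, 0, 2.598, 6.062, 6.062, 12.124, 12.124, 12.124, 20.785}
xmin=-4.5, ymin=-9.526, xmax=25, ymax=20.785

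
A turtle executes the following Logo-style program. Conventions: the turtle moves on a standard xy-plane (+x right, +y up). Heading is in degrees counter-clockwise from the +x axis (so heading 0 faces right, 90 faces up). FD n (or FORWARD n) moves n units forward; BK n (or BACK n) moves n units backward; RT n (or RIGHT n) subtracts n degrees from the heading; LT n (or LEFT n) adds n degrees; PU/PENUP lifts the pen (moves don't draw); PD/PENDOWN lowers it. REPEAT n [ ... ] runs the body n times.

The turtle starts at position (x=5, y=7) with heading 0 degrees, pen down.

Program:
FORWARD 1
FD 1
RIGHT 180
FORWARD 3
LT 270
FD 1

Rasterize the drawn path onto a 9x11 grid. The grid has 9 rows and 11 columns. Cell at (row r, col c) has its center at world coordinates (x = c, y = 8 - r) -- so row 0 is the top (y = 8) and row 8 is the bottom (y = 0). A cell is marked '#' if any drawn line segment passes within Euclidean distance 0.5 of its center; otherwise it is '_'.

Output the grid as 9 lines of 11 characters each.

Answer: ____#______
____####___
___________
___________
___________
___________
___________
___________
___________

Derivation:
Segment 0: (5,7) -> (6,7)
Segment 1: (6,7) -> (7,7)
Segment 2: (7,7) -> (4,7)
Segment 3: (4,7) -> (4,8)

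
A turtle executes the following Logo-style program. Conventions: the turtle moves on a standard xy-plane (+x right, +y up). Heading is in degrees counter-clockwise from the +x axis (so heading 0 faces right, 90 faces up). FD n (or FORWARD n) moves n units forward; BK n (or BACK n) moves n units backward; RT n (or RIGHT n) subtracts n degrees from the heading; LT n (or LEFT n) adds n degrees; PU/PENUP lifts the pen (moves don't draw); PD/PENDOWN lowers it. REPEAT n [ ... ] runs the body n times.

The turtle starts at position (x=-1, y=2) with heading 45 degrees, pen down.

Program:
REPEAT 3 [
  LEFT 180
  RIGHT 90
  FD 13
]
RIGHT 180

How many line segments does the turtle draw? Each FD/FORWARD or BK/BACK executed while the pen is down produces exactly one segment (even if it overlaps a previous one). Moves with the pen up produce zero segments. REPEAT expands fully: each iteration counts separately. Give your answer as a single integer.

Answer: 3

Derivation:
Executing turtle program step by step:
Start: pos=(-1,2), heading=45, pen down
REPEAT 3 [
  -- iteration 1/3 --
  LT 180: heading 45 -> 225
  RT 90: heading 225 -> 135
  FD 13: (-1,2) -> (-10.192,11.192) [heading=135, draw]
  -- iteration 2/3 --
  LT 180: heading 135 -> 315
  RT 90: heading 315 -> 225
  FD 13: (-10.192,11.192) -> (-19.385,2) [heading=225, draw]
  -- iteration 3/3 --
  LT 180: heading 225 -> 45
  RT 90: heading 45 -> 315
  FD 13: (-19.385,2) -> (-10.192,-7.192) [heading=315, draw]
]
RT 180: heading 315 -> 135
Final: pos=(-10.192,-7.192), heading=135, 3 segment(s) drawn
Segments drawn: 3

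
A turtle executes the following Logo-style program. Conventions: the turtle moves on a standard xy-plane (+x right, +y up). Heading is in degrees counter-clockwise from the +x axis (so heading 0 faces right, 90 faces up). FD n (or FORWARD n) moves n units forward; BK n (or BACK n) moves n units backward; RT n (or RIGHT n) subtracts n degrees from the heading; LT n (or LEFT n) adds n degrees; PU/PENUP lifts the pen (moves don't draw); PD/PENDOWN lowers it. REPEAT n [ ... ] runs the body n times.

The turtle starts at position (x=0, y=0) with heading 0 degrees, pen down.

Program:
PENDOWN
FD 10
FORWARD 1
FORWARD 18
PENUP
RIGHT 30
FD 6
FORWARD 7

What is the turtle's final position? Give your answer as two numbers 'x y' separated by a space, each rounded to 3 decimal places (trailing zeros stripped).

Answer: 40.258 -6.5

Derivation:
Executing turtle program step by step:
Start: pos=(0,0), heading=0, pen down
PD: pen down
FD 10: (0,0) -> (10,0) [heading=0, draw]
FD 1: (10,0) -> (11,0) [heading=0, draw]
FD 18: (11,0) -> (29,0) [heading=0, draw]
PU: pen up
RT 30: heading 0 -> 330
FD 6: (29,0) -> (34.196,-3) [heading=330, move]
FD 7: (34.196,-3) -> (40.258,-6.5) [heading=330, move]
Final: pos=(40.258,-6.5), heading=330, 3 segment(s) drawn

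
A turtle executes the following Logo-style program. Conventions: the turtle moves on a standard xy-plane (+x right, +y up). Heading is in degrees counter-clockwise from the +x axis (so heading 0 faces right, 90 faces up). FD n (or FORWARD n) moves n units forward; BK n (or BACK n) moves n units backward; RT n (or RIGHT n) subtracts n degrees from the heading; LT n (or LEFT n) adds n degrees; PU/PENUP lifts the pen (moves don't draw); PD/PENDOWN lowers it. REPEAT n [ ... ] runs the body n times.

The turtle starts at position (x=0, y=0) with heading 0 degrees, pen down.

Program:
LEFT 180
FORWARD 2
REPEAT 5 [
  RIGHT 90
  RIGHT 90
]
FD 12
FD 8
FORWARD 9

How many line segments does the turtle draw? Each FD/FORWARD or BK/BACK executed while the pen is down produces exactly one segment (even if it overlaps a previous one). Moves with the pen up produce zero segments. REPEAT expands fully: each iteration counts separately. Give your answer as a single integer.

Answer: 4

Derivation:
Executing turtle program step by step:
Start: pos=(0,0), heading=0, pen down
LT 180: heading 0 -> 180
FD 2: (0,0) -> (-2,0) [heading=180, draw]
REPEAT 5 [
  -- iteration 1/5 --
  RT 90: heading 180 -> 90
  RT 90: heading 90 -> 0
  -- iteration 2/5 --
  RT 90: heading 0 -> 270
  RT 90: heading 270 -> 180
  -- iteration 3/5 --
  RT 90: heading 180 -> 90
  RT 90: heading 90 -> 0
  -- iteration 4/5 --
  RT 90: heading 0 -> 270
  RT 90: heading 270 -> 180
  -- iteration 5/5 --
  RT 90: heading 180 -> 90
  RT 90: heading 90 -> 0
]
FD 12: (-2,0) -> (10,0) [heading=0, draw]
FD 8: (10,0) -> (18,0) [heading=0, draw]
FD 9: (18,0) -> (27,0) [heading=0, draw]
Final: pos=(27,0), heading=0, 4 segment(s) drawn
Segments drawn: 4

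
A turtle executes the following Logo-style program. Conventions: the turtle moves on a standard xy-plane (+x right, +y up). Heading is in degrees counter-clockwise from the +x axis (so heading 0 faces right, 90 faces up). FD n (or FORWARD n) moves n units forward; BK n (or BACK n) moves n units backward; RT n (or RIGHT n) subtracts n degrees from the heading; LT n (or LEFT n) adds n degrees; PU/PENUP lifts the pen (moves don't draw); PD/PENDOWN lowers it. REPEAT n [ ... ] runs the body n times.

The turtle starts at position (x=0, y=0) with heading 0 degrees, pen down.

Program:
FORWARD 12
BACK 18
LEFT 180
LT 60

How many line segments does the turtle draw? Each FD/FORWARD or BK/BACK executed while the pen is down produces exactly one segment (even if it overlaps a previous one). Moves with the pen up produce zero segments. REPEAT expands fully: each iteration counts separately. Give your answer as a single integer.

Executing turtle program step by step:
Start: pos=(0,0), heading=0, pen down
FD 12: (0,0) -> (12,0) [heading=0, draw]
BK 18: (12,0) -> (-6,0) [heading=0, draw]
LT 180: heading 0 -> 180
LT 60: heading 180 -> 240
Final: pos=(-6,0), heading=240, 2 segment(s) drawn
Segments drawn: 2

Answer: 2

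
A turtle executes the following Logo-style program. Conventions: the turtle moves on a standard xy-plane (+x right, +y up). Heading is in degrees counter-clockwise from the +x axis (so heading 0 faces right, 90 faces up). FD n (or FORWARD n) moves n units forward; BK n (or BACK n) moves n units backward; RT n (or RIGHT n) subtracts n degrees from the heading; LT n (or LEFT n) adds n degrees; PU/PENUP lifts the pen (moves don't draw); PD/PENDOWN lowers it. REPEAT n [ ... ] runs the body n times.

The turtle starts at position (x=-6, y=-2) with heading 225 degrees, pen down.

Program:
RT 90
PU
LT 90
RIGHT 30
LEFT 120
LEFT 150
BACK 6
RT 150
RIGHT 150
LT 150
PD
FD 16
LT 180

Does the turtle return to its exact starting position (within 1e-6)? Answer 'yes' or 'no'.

Executing turtle program step by step:
Start: pos=(-6,-2), heading=225, pen down
RT 90: heading 225 -> 135
PU: pen up
LT 90: heading 135 -> 225
RT 30: heading 225 -> 195
LT 120: heading 195 -> 315
LT 150: heading 315 -> 105
BK 6: (-6,-2) -> (-4.447,-7.796) [heading=105, move]
RT 150: heading 105 -> 315
RT 150: heading 315 -> 165
LT 150: heading 165 -> 315
PD: pen down
FD 16: (-4.447,-7.796) -> (6.867,-19.109) [heading=315, draw]
LT 180: heading 315 -> 135
Final: pos=(6.867,-19.109), heading=135, 1 segment(s) drawn

Start position: (-6, -2)
Final position: (6.867, -19.109)
Distance = 21.407; >= 1e-6 -> NOT closed

Answer: no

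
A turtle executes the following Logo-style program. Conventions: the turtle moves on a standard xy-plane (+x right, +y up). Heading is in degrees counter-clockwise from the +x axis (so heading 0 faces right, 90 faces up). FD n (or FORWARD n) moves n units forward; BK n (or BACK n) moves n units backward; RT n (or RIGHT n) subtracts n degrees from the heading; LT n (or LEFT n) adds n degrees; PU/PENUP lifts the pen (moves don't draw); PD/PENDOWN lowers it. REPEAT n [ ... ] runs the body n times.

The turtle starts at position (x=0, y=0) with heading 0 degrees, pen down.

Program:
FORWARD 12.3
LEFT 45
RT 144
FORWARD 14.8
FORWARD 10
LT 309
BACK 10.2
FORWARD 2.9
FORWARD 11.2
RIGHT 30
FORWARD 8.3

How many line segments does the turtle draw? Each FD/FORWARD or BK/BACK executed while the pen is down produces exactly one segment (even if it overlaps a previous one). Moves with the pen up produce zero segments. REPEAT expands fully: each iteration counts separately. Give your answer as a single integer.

Executing turtle program step by step:
Start: pos=(0,0), heading=0, pen down
FD 12.3: (0,0) -> (12.3,0) [heading=0, draw]
LT 45: heading 0 -> 45
RT 144: heading 45 -> 261
FD 14.8: (12.3,0) -> (9.985,-14.618) [heading=261, draw]
FD 10: (9.985,-14.618) -> (8.42,-24.495) [heading=261, draw]
LT 309: heading 261 -> 210
BK 10.2: (8.42,-24.495) -> (17.254,-19.395) [heading=210, draw]
FD 2.9: (17.254,-19.395) -> (14.742,-20.845) [heading=210, draw]
FD 11.2: (14.742,-20.845) -> (5.043,-26.445) [heading=210, draw]
RT 30: heading 210 -> 180
FD 8.3: (5.043,-26.445) -> (-3.257,-26.445) [heading=180, draw]
Final: pos=(-3.257,-26.445), heading=180, 7 segment(s) drawn
Segments drawn: 7

Answer: 7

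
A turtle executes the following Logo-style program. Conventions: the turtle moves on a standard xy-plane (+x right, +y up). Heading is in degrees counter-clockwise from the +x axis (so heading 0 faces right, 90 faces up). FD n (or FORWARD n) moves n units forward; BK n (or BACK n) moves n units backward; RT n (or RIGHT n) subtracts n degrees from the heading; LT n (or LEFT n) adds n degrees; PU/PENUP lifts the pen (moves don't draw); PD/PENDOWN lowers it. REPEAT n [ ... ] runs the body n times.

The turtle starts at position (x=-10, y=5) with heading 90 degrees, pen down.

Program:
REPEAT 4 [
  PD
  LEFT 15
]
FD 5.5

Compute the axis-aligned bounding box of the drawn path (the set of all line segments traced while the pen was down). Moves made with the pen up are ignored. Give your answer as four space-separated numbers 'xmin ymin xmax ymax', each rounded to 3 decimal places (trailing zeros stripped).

Answer: -14.763 5 -10 7.75

Derivation:
Executing turtle program step by step:
Start: pos=(-10,5), heading=90, pen down
REPEAT 4 [
  -- iteration 1/4 --
  PD: pen down
  LT 15: heading 90 -> 105
  -- iteration 2/4 --
  PD: pen down
  LT 15: heading 105 -> 120
  -- iteration 3/4 --
  PD: pen down
  LT 15: heading 120 -> 135
  -- iteration 4/4 --
  PD: pen down
  LT 15: heading 135 -> 150
]
FD 5.5: (-10,5) -> (-14.763,7.75) [heading=150, draw]
Final: pos=(-14.763,7.75), heading=150, 1 segment(s) drawn

Segment endpoints: x in {-14.763, -10}, y in {5, 7.75}
xmin=-14.763, ymin=5, xmax=-10, ymax=7.75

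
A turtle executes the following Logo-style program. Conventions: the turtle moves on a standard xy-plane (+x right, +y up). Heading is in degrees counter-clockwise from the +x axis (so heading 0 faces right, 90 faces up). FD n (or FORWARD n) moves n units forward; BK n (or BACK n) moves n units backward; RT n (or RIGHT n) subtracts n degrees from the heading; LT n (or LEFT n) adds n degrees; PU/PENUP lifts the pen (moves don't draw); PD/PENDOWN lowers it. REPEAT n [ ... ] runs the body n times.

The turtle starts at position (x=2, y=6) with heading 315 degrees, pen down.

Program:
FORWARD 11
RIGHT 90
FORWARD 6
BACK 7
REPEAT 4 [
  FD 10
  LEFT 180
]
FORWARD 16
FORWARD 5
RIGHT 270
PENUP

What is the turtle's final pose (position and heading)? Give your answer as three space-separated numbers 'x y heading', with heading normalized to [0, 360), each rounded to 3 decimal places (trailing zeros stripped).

Executing turtle program step by step:
Start: pos=(2,6), heading=315, pen down
FD 11: (2,6) -> (9.778,-1.778) [heading=315, draw]
RT 90: heading 315 -> 225
FD 6: (9.778,-1.778) -> (5.536,-6.021) [heading=225, draw]
BK 7: (5.536,-6.021) -> (10.485,-1.071) [heading=225, draw]
REPEAT 4 [
  -- iteration 1/4 --
  FD 10: (10.485,-1.071) -> (3.414,-8.142) [heading=225, draw]
  LT 180: heading 225 -> 45
  -- iteration 2/4 --
  FD 10: (3.414,-8.142) -> (10.485,-1.071) [heading=45, draw]
  LT 180: heading 45 -> 225
  -- iteration 3/4 --
  FD 10: (10.485,-1.071) -> (3.414,-8.142) [heading=225, draw]
  LT 180: heading 225 -> 45
  -- iteration 4/4 --
  FD 10: (3.414,-8.142) -> (10.485,-1.071) [heading=45, draw]
  LT 180: heading 45 -> 225
]
FD 16: (10.485,-1.071) -> (-0.828,-12.385) [heading=225, draw]
FD 5: (-0.828,-12.385) -> (-4.364,-15.92) [heading=225, draw]
RT 270: heading 225 -> 315
PU: pen up
Final: pos=(-4.364,-15.92), heading=315, 9 segment(s) drawn

Answer: -4.364 -15.92 315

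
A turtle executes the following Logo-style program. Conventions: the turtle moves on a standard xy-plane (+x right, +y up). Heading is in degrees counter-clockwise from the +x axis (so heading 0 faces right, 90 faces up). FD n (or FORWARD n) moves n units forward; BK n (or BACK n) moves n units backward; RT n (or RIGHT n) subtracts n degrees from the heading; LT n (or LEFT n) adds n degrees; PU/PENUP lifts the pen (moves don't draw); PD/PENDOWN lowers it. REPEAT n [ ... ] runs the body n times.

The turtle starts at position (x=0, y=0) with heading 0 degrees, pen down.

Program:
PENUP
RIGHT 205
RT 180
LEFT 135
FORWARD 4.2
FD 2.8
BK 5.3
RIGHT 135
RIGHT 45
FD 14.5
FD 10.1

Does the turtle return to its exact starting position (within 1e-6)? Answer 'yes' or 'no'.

Answer: no

Derivation:
Executing turtle program step by step:
Start: pos=(0,0), heading=0, pen down
PU: pen up
RT 205: heading 0 -> 155
RT 180: heading 155 -> 335
LT 135: heading 335 -> 110
FD 4.2: (0,0) -> (-1.436,3.947) [heading=110, move]
FD 2.8: (-1.436,3.947) -> (-2.394,6.578) [heading=110, move]
BK 5.3: (-2.394,6.578) -> (-0.581,1.597) [heading=110, move]
RT 135: heading 110 -> 335
RT 45: heading 335 -> 290
FD 14.5: (-0.581,1.597) -> (4.378,-12.028) [heading=290, move]
FD 10.1: (4.378,-12.028) -> (7.832,-21.519) [heading=290, move]
Final: pos=(7.832,-21.519), heading=290, 0 segment(s) drawn

Start position: (0, 0)
Final position: (7.832, -21.519)
Distance = 22.9; >= 1e-6 -> NOT closed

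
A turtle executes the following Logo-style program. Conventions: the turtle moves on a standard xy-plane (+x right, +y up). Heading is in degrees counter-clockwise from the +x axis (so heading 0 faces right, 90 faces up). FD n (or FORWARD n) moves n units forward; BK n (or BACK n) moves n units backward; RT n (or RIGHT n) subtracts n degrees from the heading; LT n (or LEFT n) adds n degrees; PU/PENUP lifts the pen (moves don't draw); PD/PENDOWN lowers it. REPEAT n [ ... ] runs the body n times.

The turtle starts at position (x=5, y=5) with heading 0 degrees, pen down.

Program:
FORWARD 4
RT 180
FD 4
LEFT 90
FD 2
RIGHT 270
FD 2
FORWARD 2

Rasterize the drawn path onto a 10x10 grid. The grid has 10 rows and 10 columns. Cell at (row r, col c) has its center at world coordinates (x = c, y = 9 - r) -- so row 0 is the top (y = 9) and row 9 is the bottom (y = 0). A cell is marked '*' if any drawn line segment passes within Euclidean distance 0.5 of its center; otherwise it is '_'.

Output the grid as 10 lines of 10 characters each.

Segment 0: (5,5) -> (9,5)
Segment 1: (9,5) -> (5,5)
Segment 2: (5,5) -> (5,3)
Segment 3: (5,3) -> (7,3)
Segment 4: (7,3) -> (9,3)

Answer: __________
__________
__________
__________
_____*****
_____*____
_____*****
__________
__________
__________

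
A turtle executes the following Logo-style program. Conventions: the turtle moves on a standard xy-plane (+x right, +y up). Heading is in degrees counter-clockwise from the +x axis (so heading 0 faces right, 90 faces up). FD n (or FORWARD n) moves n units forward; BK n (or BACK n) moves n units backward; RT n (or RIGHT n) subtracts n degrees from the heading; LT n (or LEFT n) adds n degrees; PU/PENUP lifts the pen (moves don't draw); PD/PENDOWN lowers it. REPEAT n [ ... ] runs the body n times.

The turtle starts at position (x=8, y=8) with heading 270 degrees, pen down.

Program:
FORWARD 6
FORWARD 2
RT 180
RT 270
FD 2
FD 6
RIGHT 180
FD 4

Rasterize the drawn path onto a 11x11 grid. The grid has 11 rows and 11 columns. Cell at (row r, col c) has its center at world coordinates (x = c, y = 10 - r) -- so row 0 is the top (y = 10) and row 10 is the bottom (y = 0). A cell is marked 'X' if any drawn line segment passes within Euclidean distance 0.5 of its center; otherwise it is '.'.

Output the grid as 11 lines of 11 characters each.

Segment 0: (8,8) -> (8,2)
Segment 1: (8,2) -> (8,0)
Segment 2: (8,0) -> (6,-0)
Segment 3: (6,-0) -> (-0,-0)
Segment 4: (-0,-0) -> (4,0)

Answer: ...........
...........
........X..
........X..
........X..
........X..
........X..
........X..
........X..
........X..
XXXXXXXXX..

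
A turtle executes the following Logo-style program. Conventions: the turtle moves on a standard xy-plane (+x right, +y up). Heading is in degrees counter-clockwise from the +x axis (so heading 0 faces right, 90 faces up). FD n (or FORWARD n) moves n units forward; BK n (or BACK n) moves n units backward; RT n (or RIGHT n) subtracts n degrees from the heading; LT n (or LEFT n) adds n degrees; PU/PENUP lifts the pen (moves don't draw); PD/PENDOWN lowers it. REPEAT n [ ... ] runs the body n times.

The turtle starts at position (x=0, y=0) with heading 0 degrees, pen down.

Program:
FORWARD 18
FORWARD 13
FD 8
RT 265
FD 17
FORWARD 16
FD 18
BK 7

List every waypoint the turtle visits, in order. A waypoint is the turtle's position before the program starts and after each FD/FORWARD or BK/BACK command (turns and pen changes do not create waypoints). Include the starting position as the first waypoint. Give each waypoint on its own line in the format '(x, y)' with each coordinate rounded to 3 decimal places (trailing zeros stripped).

Executing turtle program step by step:
Start: pos=(0,0), heading=0, pen down
FD 18: (0,0) -> (18,0) [heading=0, draw]
FD 13: (18,0) -> (31,0) [heading=0, draw]
FD 8: (31,0) -> (39,0) [heading=0, draw]
RT 265: heading 0 -> 95
FD 17: (39,0) -> (37.518,16.935) [heading=95, draw]
FD 16: (37.518,16.935) -> (36.124,32.874) [heading=95, draw]
FD 18: (36.124,32.874) -> (34.555,50.806) [heading=95, draw]
BK 7: (34.555,50.806) -> (35.165,43.833) [heading=95, draw]
Final: pos=(35.165,43.833), heading=95, 7 segment(s) drawn
Waypoints (8 total):
(0, 0)
(18, 0)
(31, 0)
(39, 0)
(37.518, 16.935)
(36.124, 32.874)
(34.555, 50.806)
(35.165, 43.833)

Answer: (0, 0)
(18, 0)
(31, 0)
(39, 0)
(37.518, 16.935)
(36.124, 32.874)
(34.555, 50.806)
(35.165, 43.833)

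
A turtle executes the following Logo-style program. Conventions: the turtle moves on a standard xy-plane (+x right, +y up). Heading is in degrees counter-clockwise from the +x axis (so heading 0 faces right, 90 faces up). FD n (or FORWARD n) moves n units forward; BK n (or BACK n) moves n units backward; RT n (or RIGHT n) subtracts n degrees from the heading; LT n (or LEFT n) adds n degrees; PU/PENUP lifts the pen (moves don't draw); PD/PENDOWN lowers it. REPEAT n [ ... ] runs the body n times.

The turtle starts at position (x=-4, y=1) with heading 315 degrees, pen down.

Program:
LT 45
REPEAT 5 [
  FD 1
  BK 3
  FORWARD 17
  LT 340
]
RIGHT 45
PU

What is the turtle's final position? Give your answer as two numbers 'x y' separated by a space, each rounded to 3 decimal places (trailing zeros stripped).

Executing turtle program step by step:
Start: pos=(-4,1), heading=315, pen down
LT 45: heading 315 -> 0
REPEAT 5 [
  -- iteration 1/5 --
  FD 1: (-4,1) -> (-3,1) [heading=0, draw]
  BK 3: (-3,1) -> (-6,1) [heading=0, draw]
  FD 17: (-6,1) -> (11,1) [heading=0, draw]
  LT 340: heading 0 -> 340
  -- iteration 2/5 --
  FD 1: (11,1) -> (11.94,0.658) [heading=340, draw]
  BK 3: (11.94,0.658) -> (9.121,1.684) [heading=340, draw]
  FD 17: (9.121,1.684) -> (25.095,-4.13) [heading=340, draw]
  LT 340: heading 340 -> 320
  -- iteration 3/5 --
  FD 1: (25.095,-4.13) -> (25.861,-4.773) [heading=320, draw]
  BK 3: (25.861,-4.773) -> (23.563,-2.845) [heading=320, draw]
  FD 17: (23.563,-2.845) -> (36.586,-13.772) [heading=320, draw]
  LT 340: heading 320 -> 300
  -- iteration 4/5 --
  FD 1: (36.586,-13.772) -> (37.086,-14.638) [heading=300, draw]
  BK 3: (37.086,-14.638) -> (35.586,-12.04) [heading=300, draw]
  FD 17: (35.586,-12.04) -> (44.086,-26.762) [heading=300, draw]
  LT 340: heading 300 -> 280
  -- iteration 5/5 --
  FD 1: (44.086,-26.762) -> (44.26,-27.747) [heading=280, draw]
  BK 3: (44.26,-27.747) -> (43.739,-24.793) [heading=280, draw]
  FD 17: (43.739,-24.793) -> (46.691,-41.535) [heading=280, draw]
  LT 340: heading 280 -> 260
]
RT 45: heading 260 -> 215
PU: pen up
Final: pos=(46.691,-41.535), heading=215, 15 segment(s) drawn

Answer: 46.691 -41.535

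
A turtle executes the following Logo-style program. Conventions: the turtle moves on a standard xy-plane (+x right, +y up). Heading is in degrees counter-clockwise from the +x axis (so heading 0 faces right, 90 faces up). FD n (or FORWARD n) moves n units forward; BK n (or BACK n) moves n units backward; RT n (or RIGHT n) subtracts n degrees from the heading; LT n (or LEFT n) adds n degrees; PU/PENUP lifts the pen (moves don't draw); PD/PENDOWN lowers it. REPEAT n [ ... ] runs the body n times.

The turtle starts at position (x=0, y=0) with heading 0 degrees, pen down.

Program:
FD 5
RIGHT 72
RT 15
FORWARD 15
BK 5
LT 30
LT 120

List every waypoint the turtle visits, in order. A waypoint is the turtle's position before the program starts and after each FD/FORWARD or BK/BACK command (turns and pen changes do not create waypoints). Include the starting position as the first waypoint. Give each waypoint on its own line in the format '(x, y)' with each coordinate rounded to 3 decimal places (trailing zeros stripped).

Executing turtle program step by step:
Start: pos=(0,0), heading=0, pen down
FD 5: (0,0) -> (5,0) [heading=0, draw]
RT 72: heading 0 -> 288
RT 15: heading 288 -> 273
FD 15: (5,0) -> (5.785,-14.979) [heading=273, draw]
BK 5: (5.785,-14.979) -> (5.523,-9.986) [heading=273, draw]
LT 30: heading 273 -> 303
LT 120: heading 303 -> 63
Final: pos=(5.523,-9.986), heading=63, 3 segment(s) drawn
Waypoints (4 total):
(0, 0)
(5, 0)
(5.785, -14.979)
(5.523, -9.986)

Answer: (0, 0)
(5, 0)
(5.785, -14.979)
(5.523, -9.986)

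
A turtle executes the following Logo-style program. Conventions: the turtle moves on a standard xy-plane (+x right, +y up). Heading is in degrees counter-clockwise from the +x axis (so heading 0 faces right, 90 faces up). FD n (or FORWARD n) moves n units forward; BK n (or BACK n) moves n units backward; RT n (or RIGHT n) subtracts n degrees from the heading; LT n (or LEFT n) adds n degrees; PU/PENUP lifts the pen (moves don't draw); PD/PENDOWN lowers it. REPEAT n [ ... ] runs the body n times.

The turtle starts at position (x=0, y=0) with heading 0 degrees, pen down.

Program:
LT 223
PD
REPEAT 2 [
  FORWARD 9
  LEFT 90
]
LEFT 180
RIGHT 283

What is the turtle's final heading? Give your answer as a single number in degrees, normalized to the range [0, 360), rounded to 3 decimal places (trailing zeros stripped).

Executing turtle program step by step:
Start: pos=(0,0), heading=0, pen down
LT 223: heading 0 -> 223
PD: pen down
REPEAT 2 [
  -- iteration 1/2 --
  FD 9: (0,0) -> (-6.582,-6.138) [heading=223, draw]
  LT 90: heading 223 -> 313
  -- iteration 2/2 --
  FD 9: (-6.582,-6.138) -> (-0.444,-12.72) [heading=313, draw]
  LT 90: heading 313 -> 43
]
LT 180: heading 43 -> 223
RT 283: heading 223 -> 300
Final: pos=(-0.444,-12.72), heading=300, 2 segment(s) drawn

Answer: 300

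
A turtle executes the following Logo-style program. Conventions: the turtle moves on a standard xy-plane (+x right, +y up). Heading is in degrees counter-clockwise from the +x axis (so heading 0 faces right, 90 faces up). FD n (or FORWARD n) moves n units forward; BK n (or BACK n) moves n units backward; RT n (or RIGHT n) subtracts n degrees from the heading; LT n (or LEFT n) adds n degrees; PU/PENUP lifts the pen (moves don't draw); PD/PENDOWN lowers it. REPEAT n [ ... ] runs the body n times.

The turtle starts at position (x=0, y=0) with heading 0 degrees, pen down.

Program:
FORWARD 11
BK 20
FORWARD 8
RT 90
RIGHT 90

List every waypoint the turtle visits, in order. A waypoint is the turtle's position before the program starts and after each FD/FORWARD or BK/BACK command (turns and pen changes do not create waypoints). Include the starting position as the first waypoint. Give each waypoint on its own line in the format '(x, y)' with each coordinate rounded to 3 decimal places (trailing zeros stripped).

Executing turtle program step by step:
Start: pos=(0,0), heading=0, pen down
FD 11: (0,0) -> (11,0) [heading=0, draw]
BK 20: (11,0) -> (-9,0) [heading=0, draw]
FD 8: (-9,0) -> (-1,0) [heading=0, draw]
RT 90: heading 0 -> 270
RT 90: heading 270 -> 180
Final: pos=(-1,0), heading=180, 3 segment(s) drawn
Waypoints (4 total):
(0, 0)
(11, 0)
(-9, 0)
(-1, 0)

Answer: (0, 0)
(11, 0)
(-9, 0)
(-1, 0)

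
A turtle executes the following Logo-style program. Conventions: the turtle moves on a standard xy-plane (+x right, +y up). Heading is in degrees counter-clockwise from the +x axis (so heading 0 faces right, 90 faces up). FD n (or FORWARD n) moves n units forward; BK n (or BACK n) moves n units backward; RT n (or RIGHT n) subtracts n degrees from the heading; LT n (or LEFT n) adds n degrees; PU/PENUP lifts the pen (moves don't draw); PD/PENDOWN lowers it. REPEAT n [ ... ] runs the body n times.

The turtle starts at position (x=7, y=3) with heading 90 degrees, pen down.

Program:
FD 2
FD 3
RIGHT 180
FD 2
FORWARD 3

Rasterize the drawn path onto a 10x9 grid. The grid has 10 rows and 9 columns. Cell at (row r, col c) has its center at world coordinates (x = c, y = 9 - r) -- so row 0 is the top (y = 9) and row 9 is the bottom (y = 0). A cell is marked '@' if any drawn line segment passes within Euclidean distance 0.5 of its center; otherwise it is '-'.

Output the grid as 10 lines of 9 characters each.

Segment 0: (7,3) -> (7,5)
Segment 1: (7,5) -> (7,8)
Segment 2: (7,8) -> (7,6)
Segment 3: (7,6) -> (7,3)

Answer: ---------
-------@-
-------@-
-------@-
-------@-
-------@-
-------@-
---------
---------
---------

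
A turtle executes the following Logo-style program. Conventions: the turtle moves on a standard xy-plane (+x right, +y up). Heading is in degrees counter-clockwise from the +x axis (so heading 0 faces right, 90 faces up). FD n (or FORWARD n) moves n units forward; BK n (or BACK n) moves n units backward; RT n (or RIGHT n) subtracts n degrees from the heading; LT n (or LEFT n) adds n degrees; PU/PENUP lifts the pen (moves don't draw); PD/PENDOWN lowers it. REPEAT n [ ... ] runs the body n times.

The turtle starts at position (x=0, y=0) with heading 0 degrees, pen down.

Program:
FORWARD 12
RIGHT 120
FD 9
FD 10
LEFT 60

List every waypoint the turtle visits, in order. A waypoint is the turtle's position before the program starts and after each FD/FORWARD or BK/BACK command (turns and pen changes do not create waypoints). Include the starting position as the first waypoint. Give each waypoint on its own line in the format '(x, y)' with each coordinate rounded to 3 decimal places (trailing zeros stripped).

Executing turtle program step by step:
Start: pos=(0,0), heading=0, pen down
FD 12: (0,0) -> (12,0) [heading=0, draw]
RT 120: heading 0 -> 240
FD 9: (12,0) -> (7.5,-7.794) [heading=240, draw]
FD 10: (7.5,-7.794) -> (2.5,-16.454) [heading=240, draw]
LT 60: heading 240 -> 300
Final: pos=(2.5,-16.454), heading=300, 3 segment(s) drawn
Waypoints (4 total):
(0, 0)
(12, 0)
(7.5, -7.794)
(2.5, -16.454)

Answer: (0, 0)
(12, 0)
(7.5, -7.794)
(2.5, -16.454)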